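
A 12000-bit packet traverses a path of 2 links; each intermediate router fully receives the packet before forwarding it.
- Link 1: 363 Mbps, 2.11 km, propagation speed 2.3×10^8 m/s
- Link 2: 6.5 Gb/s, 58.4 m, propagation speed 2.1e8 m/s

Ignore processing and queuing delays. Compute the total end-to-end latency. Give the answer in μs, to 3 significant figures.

44.4 μs

Transmission delays (L/R per hop): 33.0579, 1.84615 μs; sum = 34.904 μs.
Propagation delays (d/s per hop): 9.17391, 0.278095 μs; sum = 9.45201 μs.
End-to-end = 44.4 μs.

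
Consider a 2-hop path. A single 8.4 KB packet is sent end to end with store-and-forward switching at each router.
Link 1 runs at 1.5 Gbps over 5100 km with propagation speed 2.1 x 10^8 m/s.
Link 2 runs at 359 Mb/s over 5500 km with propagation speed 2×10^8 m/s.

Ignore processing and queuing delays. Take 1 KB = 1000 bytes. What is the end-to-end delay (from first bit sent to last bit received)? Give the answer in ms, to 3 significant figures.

52.0 ms

L = 67200 bits.
Transmission delays (L/R per hop): 0.0448, 0.187187 ms; sum = 0.231987 ms.
Propagation delays (d/s per hop): 24.2857, 27.5 ms; sum = 51.7857 ms.
End-to-end = 52.0 ms.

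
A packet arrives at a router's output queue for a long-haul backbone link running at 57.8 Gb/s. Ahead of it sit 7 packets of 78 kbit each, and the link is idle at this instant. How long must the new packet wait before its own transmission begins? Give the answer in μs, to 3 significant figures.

Each queued packet: L/R = 78000/57800000000 = 1.34948 μs.
7 queued → 9.44637 μs.
Queuing delay = 9.45 μs.

9.45 μs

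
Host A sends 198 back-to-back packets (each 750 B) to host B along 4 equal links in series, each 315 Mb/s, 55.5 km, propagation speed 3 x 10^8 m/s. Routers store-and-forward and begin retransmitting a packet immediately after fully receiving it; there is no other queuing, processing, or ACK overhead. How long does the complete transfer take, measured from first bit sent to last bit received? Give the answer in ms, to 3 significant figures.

Per-hop transmission t_tx = L/R = 6000/315000000 = 0.0190476 ms.
Per-hop propagation t_prop = 55500/300000000 = 0.185 ms.
Pipeline fill: first packet needs 4·t_tx to clear all hops; remaining 197 packets each add one t_tx.
Total = (4+198-1)·t_tx + 4·t_prop = 201·0.0190476 + 4·0.185 = 4.57 ms.

4.57 ms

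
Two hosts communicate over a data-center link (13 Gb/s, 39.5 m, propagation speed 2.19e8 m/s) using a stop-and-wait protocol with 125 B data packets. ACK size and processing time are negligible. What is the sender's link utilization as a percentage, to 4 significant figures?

17.58 %

t_tx = L/R = 1000/13000000000 = 7.69231e-08 s.
t_prop = 39.5/219000000 = 1.80365e-07 s; RTT = 3.60731e-07 s.
Cycle = t_tx + RTT = 4.37654e-07 s.
Utilization = t_tx / cycle = 7.69231e-08/4.37654e-07 = 17.58 %.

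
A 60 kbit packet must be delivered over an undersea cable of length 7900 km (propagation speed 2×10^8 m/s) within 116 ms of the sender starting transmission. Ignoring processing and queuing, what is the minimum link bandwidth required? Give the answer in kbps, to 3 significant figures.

784 kbps

Propagation delay = 7900000 / 200000000 = 39.5 ms.
Transmission budget = 116 − 39.5 = 76.5 ms.
R ≥ L / t_tx = 60000 bits / 0.0765 s = 784 kbps.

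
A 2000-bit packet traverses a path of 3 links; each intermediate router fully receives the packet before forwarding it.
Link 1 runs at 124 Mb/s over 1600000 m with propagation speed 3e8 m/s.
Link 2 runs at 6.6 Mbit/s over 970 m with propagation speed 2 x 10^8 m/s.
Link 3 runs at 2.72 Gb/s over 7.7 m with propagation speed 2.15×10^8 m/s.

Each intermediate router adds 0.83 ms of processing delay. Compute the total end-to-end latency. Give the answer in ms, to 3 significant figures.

7.32 ms

Transmission delays (L/R per hop): 0.016129, 0.30303, 0.000735294 ms; sum = 0.319895 ms.
Propagation delays (d/s per hop): 5.33333, 0.00485, 3.5814e-05 ms; sum = 5.33822 ms.
Processing at 2 router(s): 2 × 0.83 ms = 1.66 ms.
End-to-end = 7.32 ms.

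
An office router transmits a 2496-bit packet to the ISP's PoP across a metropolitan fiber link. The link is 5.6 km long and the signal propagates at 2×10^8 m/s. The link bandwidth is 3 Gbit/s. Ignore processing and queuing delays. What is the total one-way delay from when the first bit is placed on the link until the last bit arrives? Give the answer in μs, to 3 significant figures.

Transmission delay = L/R = 2496 / 3000000000 = 0.832 μs.
Propagation delay = d/s = 5600 m / 200000000 m/s = 28 μs.
Total = 28.8 μs.

28.8 μs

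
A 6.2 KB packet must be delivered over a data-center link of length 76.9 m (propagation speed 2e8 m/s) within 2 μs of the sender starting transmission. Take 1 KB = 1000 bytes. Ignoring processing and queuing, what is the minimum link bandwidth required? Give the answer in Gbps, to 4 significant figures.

L = 49600 bits.
Propagation delay = 76.9 / 200000000 = 0.3845 μs.
Transmission budget = 2 − 0.3845 = 1.6155 μs.
R ≥ L / t_tx = 49600 bits / 1.6155e-06 s = 30.70 Gbps.

30.70 Gbps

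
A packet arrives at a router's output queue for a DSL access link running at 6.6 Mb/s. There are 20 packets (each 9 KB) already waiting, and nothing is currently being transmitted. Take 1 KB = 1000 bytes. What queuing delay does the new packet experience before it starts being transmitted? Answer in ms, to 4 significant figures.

Each queued packet: L/R = 72000/6600000 = 10.9091 ms.
20 queued → 218.182 ms.
Queuing delay = 218.2 ms.

218.2 ms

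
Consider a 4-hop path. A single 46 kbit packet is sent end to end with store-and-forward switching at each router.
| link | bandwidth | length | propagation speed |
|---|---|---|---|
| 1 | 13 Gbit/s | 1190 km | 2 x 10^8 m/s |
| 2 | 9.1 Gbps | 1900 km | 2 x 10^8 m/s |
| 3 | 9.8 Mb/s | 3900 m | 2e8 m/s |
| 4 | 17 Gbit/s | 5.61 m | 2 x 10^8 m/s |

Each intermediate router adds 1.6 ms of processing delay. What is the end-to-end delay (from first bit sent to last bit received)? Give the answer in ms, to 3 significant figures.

L = 46000 bits.
Transmission delays (L/R per hop): 0.00353846, 0.00505495, 4.69388, 0.00270588 ms; sum = 4.70518 ms.
Propagation delays (d/s per hop): 5.95, 9.5, 0.0195, 2.805e-05 ms; sum = 15.4695 ms.
Processing at 3 router(s): 3 × 1.6 ms = 4.8 ms.
End-to-end = 25.0 ms.

25.0 ms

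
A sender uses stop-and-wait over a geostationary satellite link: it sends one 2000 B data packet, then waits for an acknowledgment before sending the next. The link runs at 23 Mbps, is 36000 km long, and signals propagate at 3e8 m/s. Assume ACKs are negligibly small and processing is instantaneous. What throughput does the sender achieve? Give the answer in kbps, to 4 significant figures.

66.47 kbps

t_tx = L/R = 16000/23000000 = 0.000695652 s.
t_prop = 36000000/300000000 = 0.12 s; RTT = 0.24 s.
Cycle = t_tx + RTT = 0.240696 s.
Throughput = L / cycle = 16000 / 0.240696 = 66.47 kbps.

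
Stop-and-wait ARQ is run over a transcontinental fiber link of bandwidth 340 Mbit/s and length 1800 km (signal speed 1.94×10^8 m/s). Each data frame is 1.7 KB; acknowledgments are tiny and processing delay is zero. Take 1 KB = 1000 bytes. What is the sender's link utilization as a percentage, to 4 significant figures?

t_tx = L/R = 13600/340000000 = 4e-05 s.
t_prop = 1800000/194000000 = 0.00927835 s; RTT = 0.0185567 s.
Cycle = t_tx + RTT = 0.0185967 s.
Utilization = t_tx / cycle = 4e-05/0.0185967 = 0.2151 %.

0.2151 %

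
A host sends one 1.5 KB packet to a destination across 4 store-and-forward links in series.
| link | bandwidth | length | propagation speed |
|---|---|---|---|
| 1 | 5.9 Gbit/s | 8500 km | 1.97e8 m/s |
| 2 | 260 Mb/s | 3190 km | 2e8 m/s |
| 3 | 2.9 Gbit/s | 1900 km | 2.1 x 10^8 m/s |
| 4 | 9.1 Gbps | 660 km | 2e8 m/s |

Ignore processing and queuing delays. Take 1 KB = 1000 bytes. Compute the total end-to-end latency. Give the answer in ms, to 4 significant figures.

L = 12000 bits.
Transmission delays (L/R per hop): 0.0020339, 0.0461538, 0.00413793, 0.00131868 ms; sum = 0.0536444 ms.
Propagation delays (d/s per hop): 43.1472, 15.95, 9.04762, 3.3 ms; sum = 71.4448 ms.
End-to-end = 71.50 ms.

71.50 ms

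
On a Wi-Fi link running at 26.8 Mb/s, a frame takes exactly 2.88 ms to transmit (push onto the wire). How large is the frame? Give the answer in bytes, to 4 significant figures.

9648 bytes

L = R × t_tx = 26800000 b/s × 0.00288 s = 77184 bits.
In bytes: 77184 / 8 = 9648 bytes.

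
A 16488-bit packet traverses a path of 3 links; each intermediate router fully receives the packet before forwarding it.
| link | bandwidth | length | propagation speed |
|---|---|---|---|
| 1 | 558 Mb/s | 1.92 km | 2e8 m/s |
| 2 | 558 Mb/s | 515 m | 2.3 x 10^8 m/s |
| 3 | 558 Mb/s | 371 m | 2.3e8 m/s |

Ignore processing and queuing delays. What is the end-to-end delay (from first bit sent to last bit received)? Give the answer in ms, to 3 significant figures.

0.102 ms

Transmission delay per hop = L/R = 16488/558000000 = 0.0295484 ms; 3 hops → 0.0886452 ms.
Propagation delays (d/s per hop): 0.0096, 0.00223913, 0.00161304 ms; sum = 0.0134522 ms.
End-to-end = 0.102 ms.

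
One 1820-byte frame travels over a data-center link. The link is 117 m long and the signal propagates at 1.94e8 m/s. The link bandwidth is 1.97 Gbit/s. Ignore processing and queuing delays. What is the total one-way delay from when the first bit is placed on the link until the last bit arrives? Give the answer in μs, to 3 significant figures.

7.99 μs

L = 1820 × 8 = 14560 bits.
Transmission delay = L/R = 14560 / 1970000000 = 7.39086 μs.
Propagation delay = d/s = 117 m / 194000000 m/s = 0.603093 μs.
Total = 7.99 μs.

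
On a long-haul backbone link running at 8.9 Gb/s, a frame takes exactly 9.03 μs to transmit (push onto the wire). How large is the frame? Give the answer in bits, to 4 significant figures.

L = R × t_tx = 8900000000 b/s × 9.03e-06 s = 80367 bits.

80370 bits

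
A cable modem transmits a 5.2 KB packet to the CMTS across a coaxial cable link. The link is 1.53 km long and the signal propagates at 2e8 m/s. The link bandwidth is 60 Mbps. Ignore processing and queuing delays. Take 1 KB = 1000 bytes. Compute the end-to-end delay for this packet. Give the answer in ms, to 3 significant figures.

0.701 ms

L = 41600 bits.
Transmission delay = L/R = 41600 / 60000000 = 0.693333 ms.
Propagation delay = d/s = 1530 m / 200000000 m/s = 0.00765 ms.
Total = 0.701 ms.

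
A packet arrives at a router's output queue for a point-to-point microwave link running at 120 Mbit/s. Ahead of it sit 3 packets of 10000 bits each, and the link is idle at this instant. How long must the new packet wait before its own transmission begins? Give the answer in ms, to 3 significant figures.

Each queued packet: L/R = 10000/120000000 = 0.0833333 ms.
3 queued → 0.25 ms.
Queuing delay = 0.250 ms.

0.250 ms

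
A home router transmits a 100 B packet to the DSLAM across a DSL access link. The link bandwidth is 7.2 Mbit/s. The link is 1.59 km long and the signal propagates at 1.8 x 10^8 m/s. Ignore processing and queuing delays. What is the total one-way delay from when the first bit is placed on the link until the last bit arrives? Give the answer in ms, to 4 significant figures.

0.1199 ms

L = 100 × 8 = 800 bits.
Transmission delay = L/R = 800 / 7200000 = 0.111111 ms.
Propagation delay = d/s = 1590 m / 180000000 m/s = 0.00883333 ms.
Total = 0.1199 ms.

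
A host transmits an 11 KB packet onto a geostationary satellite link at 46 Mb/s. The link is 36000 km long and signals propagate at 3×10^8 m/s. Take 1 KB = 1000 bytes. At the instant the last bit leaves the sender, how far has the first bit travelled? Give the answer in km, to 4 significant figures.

t_tx = L/R = 88000/46000000 = 0.00191304 s.
Distance = s × t_tx = 300000000 × 0.00191304 = 573.9 km.

573.9 km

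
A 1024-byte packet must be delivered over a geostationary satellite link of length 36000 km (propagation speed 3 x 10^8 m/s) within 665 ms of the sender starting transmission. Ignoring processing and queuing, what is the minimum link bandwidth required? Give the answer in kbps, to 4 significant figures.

15.03 kbps

L = 8192 bits.
Propagation delay = 36000000 / 300000000 = 120 ms.
Transmission budget = 665 − 120 = 545 ms.
R ≥ L / t_tx = 8192 bits / 0.545 s = 15.03 kbps.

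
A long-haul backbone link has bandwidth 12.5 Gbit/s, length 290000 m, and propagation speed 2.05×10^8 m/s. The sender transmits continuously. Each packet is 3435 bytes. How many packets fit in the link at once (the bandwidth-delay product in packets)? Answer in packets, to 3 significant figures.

643 packets

Propagation delay = 290000 / 2.05e+08 = 0.00141463 s.
BDP = R × t_prop = 12500000000 × 0.00141463 = 17682900 bits.
In packets of 27480 bits: 643 packets.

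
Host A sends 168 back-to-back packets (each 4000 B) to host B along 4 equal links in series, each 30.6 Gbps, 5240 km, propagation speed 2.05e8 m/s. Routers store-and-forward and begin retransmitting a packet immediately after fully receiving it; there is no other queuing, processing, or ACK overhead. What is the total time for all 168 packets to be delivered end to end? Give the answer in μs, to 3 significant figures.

102000 μs

Per-hop transmission t_tx = L/R = 32000/30600000000 = 1.04575 μs.
Per-hop propagation t_prop = 5240000/2.05e+08 = 25561 μs.
Pipeline fill: first packet needs 4·t_tx to clear all hops; remaining 167 packets each add one t_tx.
Total = (4+168-1)·t_tx + 4·t_prop = 171·1.04575 + 4·25561 = 102000 μs.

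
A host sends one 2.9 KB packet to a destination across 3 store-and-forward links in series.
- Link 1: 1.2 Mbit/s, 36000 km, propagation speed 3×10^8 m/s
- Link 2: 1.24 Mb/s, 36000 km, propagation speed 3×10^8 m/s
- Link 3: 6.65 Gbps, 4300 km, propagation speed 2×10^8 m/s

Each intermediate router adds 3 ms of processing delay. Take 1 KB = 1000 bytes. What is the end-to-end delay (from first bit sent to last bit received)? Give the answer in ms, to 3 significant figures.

L = 23200 bits.
Transmission delays (L/R per hop): 19.3333, 18.7097, 0.00348872 ms; sum = 38.0465 ms.
Propagation delays (d/s per hop): 120, 120, 21.5 ms; sum = 261.5 ms.
Processing at 2 router(s): 2 × 3 ms = 6 ms.
End-to-end = 306 ms.

306 ms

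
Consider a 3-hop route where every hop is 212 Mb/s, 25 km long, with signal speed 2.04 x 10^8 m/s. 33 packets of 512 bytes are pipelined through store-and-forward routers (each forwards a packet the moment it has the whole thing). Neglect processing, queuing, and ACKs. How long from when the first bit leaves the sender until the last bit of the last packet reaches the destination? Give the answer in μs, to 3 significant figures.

1040 μs

Per-hop transmission t_tx = L/R = 4096/212000000 = 19.3208 μs.
Per-hop propagation t_prop = 25000/204000000 = 122.549 μs.
Pipeline fill: first packet needs 3·t_tx to clear all hops; remaining 32 packets each add one t_tx.
Total = (3+33-1)·t_tx + 3·t_prop = 35·19.3208 + 3·122.549 = 1040 μs.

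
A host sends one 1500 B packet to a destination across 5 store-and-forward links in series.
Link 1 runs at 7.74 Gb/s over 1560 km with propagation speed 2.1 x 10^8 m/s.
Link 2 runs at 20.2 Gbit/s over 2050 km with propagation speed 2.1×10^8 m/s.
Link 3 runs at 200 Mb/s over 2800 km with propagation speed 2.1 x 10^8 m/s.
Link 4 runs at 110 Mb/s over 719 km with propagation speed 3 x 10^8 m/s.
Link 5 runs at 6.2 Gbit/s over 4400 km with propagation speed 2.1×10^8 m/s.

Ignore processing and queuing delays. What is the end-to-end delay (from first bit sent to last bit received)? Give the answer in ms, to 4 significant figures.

L = 1500 × 8 = 12000 bits.
Transmission delays (L/R per hop): 0.00155039, 0.000594059, 0.06, 0.109091, 0.00193548 ms; sum = 0.173171 ms.
Propagation delays (d/s per hop): 7.42857, 9.7619, 13.3333, 2.39667, 20.9524 ms; sum = 53.8729 ms.
End-to-end = 54.05 ms.

54.05 ms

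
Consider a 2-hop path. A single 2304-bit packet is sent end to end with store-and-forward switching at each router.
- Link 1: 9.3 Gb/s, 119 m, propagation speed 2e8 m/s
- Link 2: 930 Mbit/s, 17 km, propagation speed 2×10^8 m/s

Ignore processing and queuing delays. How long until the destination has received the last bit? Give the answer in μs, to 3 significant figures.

88.3 μs

Transmission delays (L/R per hop): 0.247742, 2.47742 μs; sum = 2.72516 μs.
Propagation delays (d/s per hop): 0.595, 85 μs; sum = 85.595 μs.
End-to-end = 88.3 μs.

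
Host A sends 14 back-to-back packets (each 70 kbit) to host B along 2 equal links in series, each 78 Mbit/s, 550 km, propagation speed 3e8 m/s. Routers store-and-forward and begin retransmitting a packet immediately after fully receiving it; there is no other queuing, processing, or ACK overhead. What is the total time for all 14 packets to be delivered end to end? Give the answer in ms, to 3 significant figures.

17.1 ms

Per-hop transmission t_tx = L/R = 70000/78000000 = 0.897436 ms.
Per-hop propagation t_prop = 550000/300000000 = 1.83333 ms.
Pipeline fill: first packet needs 2·t_tx to clear all hops; remaining 13 packets each add one t_tx.
Total = (2+14-1)·t_tx + 2·t_prop = 15·0.897436 + 2·1.83333 = 17.1 ms.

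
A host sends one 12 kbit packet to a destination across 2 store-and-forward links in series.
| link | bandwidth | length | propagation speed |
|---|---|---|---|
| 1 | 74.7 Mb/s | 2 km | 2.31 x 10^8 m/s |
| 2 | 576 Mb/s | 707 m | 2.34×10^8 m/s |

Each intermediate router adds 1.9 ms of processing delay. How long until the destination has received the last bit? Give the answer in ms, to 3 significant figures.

L = 12000 bits.
Transmission delays (L/R per hop): 0.160643, 0.0208333 ms; sum = 0.181476 ms.
Propagation delays (d/s per hop): 0.00865801, 0.00302137 ms; sum = 0.0116794 ms.
Processing at 1 router(s): 1 × 1.9 ms = 1.9 ms.
End-to-end = 2.09 ms.

2.09 ms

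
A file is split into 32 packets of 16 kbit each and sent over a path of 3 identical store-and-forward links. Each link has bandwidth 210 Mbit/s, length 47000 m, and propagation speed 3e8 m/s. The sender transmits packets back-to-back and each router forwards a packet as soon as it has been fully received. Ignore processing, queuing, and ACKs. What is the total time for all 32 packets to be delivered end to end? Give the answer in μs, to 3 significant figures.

3060 μs

Per-hop transmission t_tx = L/R = 16000/210000000 = 76.1905 μs.
Per-hop propagation t_prop = 47000/300000000 = 156.667 μs.
Pipeline fill: first packet needs 3·t_tx to clear all hops; remaining 31 packets each add one t_tx.
Total = (3+32-1)·t_tx + 3·t_prop = 34·76.1905 + 3·156.667 = 3060 μs.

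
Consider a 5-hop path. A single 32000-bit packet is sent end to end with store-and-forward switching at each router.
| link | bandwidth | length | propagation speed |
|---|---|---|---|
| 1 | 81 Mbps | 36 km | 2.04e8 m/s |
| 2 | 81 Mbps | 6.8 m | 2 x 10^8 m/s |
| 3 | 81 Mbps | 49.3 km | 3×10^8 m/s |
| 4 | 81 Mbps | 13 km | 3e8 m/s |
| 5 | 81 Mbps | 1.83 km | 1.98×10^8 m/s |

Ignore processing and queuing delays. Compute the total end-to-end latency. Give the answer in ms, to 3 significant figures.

2.37 ms

Transmission delay per hop = L/R = 32000/81000000 = 0.395062 ms; 5 hops → 1.97531 ms.
Propagation delays (d/s per hop): 0.176471, 3.4e-05, 0.164333, 0.0433333, 0.00924242 ms; sum = 0.393414 ms.
End-to-end = 2.37 ms.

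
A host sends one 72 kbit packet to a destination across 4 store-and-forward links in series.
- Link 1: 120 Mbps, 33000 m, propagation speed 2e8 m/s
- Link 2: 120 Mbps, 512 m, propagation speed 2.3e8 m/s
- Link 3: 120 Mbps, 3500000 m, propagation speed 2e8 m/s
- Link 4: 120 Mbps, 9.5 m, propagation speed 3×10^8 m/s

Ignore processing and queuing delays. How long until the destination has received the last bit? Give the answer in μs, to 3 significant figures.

L = 72000 bits.
Transmission delay per hop = L/R = 72000/120000000 = 600 μs; 4 hops → 2400 μs.
Propagation delays (d/s per hop): 165, 2.22609, 17500, 0.0316667 μs; sum = 17667.3 μs.
End-to-end = 20100 μs.

20100 μs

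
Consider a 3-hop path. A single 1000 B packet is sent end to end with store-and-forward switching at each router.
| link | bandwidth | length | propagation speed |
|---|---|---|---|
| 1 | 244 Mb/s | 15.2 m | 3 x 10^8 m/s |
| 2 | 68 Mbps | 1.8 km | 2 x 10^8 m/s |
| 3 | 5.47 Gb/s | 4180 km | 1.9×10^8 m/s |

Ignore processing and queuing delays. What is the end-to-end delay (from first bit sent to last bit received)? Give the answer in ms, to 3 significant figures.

22.2 ms

L = 1000 × 8 = 8000 bits.
Transmission delays (L/R per hop): 0.0327869, 0.117647, 0.00146252 ms; sum = 0.151896 ms.
Propagation delays (d/s per hop): 5.06667e-05, 0.009, 22 ms; sum = 22.0091 ms.
End-to-end = 22.2 ms.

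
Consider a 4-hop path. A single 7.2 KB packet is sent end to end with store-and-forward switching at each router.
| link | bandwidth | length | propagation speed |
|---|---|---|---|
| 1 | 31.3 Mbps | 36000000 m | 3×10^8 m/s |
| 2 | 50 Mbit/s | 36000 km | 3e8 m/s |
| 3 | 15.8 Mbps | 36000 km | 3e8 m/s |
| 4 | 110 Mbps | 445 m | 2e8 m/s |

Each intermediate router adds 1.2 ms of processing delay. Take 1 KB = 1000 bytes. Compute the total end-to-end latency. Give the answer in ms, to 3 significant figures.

L = 57600 bits.
Transmission delays (L/R per hop): 1.84026, 1.152, 3.64557, 0.523636 ms; sum = 7.16146 ms.
Propagation delays (d/s per hop): 120, 120, 120, 0.002225 ms; sum = 360.002 ms.
Processing at 3 router(s): 3 × 1.2 ms = 3.6 ms.
End-to-end = 371 ms.

371 ms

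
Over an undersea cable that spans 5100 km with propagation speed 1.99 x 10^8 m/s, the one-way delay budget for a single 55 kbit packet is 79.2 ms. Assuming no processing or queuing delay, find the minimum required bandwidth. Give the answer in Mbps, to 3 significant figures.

Propagation delay = 5100000 / 199000000 = 25.6281 ms.
Transmission budget = 79.2 − 25.6281 = 53.5719 ms.
R ≥ L / t_tx = 55000 bits / 0.0535719 s = 1.03 Mbps.

1.03 Mbps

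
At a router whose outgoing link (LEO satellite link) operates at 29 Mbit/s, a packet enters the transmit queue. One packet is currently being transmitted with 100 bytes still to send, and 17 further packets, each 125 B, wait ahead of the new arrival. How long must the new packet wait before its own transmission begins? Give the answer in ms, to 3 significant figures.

Each queued packet: L/R = 1000/29000000 = 0.0344828 ms.
17 queued → 0.586207 ms.
Plus remaining 800 bits of current packet: 0.0275862 ms.
Queuing delay = 0.614 ms.

0.614 ms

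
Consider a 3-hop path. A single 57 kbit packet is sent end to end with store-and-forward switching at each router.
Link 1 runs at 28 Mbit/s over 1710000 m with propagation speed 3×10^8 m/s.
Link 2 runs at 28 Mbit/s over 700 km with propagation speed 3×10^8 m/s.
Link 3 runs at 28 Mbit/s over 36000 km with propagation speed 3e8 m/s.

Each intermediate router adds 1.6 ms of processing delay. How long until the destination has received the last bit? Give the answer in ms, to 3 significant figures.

137 ms

L = 57000 bits.
Transmission delay per hop = L/R = 57000/28000000 = 2.03571 ms; 3 hops → 6.10714 ms.
Propagation delays (d/s per hop): 5.7, 2.33333, 120 ms; sum = 128.033 ms.
Processing at 2 router(s): 2 × 1.6 ms = 3.2 ms.
End-to-end = 137 ms.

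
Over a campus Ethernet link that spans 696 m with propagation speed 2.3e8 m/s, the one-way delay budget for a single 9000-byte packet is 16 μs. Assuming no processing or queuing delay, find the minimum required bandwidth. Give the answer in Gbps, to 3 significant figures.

5.55 Gbps

L = 72000 bits.
Propagation delay = 696 / 2.3e+08 = 3.02609 μs.
Transmission budget = 16 − 3.02609 = 12.9739 μs.
R ≥ L / t_tx = 72000 bits / 1.29739e-05 s = 5.55 Gbps.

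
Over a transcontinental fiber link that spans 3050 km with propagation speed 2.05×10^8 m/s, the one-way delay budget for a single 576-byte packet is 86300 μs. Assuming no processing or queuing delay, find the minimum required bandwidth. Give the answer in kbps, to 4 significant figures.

64.52 kbps

L = 4608 bits.
Propagation delay = 3050000 / 2.05e+08 = 14878 μs.
Transmission budget = 86300 − 14878 = 71422 μs.
R ≥ L / t_tx = 4608 bits / 0.071422 s = 64.52 kbps.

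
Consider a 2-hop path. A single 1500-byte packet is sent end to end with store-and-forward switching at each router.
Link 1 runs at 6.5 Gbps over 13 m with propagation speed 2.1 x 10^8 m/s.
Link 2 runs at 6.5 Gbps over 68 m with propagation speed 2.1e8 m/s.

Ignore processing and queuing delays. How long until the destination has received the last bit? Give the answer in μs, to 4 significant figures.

4.078 μs

L = 1500 × 8 = 12000 bits.
Transmission delay per hop = L/R = 12000/6500000000 = 1.84615 μs; 2 hops → 3.69231 μs.
Propagation delays (d/s per hop): 0.0619048, 0.32381 μs; sum = 0.385714 μs.
End-to-end = 4.078 μs.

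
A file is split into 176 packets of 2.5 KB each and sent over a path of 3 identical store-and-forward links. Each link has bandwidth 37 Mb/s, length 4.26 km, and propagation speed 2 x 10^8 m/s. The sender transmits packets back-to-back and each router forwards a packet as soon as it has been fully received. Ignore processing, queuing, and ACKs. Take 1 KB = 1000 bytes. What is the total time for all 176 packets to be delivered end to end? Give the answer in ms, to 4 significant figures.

Per-hop transmission t_tx = L/R = 20000/37000000 = 0.540541 ms.
Per-hop propagation t_prop = 4260/200000000 = 0.0213 ms.
Pipeline fill: first packet needs 3·t_tx to clear all hops; remaining 175 packets each add one t_tx.
Total = (3+176-1)·t_tx + 3·t_prop = 178·0.540541 + 3·0.0213 = 96.28 ms.

96.28 ms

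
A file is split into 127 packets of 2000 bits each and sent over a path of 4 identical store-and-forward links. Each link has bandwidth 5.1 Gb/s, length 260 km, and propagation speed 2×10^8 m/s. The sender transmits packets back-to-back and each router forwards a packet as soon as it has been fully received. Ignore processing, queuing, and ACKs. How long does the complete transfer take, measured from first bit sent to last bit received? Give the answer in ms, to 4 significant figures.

Per-hop transmission t_tx = L/R = 2000/5100000000 = 0.000392157 ms.
Per-hop propagation t_prop = 260000/200000000 = 1.3 ms.
Pipeline fill: first packet needs 4·t_tx to clear all hops; remaining 126 packets each add one t_tx.
Total = (4+127-1)·t_tx + 4·t_prop = 130·0.000392157 + 4·1.3 = 5.251 ms.

5.251 ms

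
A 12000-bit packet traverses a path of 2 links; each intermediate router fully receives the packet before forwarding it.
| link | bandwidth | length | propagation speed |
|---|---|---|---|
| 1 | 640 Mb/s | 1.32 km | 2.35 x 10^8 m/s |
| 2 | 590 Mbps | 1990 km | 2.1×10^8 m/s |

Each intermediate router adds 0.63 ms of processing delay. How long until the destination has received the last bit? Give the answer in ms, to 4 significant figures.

Transmission delays (L/R per hop): 0.01875, 0.020339 ms; sum = 0.039089 ms.
Propagation delays (d/s per hop): 0.00561702, 9.47619 ms; sum = 9.48181 ms.
Processing at 1 router(s): 1 × 0.63 ms = 0.63 ms.
End-to-end = 10.15 ms.

10.15 ms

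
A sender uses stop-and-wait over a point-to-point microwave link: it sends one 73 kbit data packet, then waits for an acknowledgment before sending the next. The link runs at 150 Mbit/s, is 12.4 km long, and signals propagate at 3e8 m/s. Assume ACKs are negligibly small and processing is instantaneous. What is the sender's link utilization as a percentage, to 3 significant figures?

t_tx = L/R = 73000/150000000 = 0.000486667 s.
t_prop = 12400/300000000 = 4.13333e-05 s; RTT = 8.26667e-05 s.
Cycle = t_tx + RTT = 0.000569333 s.
Utilization = t_tx / cycle = 0.000486667/0.000569333 = 85.5 %.

85.5 %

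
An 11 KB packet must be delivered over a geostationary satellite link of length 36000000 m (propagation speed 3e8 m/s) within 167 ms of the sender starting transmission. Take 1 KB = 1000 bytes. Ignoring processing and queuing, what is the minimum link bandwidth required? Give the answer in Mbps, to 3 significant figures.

1.87 Mbps

L = 88000 bits.
Propagation delay = 36000000 / 300000000 = 120 ms.
Transmission budget = 167 − 120 = 47 ms.
R ≥ L / t_tx = 88000 bits / 0.047 s = 1.87 Mbps.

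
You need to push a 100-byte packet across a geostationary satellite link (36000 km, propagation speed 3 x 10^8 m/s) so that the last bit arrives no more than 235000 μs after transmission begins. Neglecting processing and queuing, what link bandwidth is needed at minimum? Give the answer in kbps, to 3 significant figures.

L = 800 bits.
Propagation delay = 36000000 / 300000000 = 120000 μs.
Transmission budget = 235000 − 120000 = 115000 μs.
R ≥ L / t_tx = 800 bits / 0.115 s = 6.96 kbps.

6.96 kbps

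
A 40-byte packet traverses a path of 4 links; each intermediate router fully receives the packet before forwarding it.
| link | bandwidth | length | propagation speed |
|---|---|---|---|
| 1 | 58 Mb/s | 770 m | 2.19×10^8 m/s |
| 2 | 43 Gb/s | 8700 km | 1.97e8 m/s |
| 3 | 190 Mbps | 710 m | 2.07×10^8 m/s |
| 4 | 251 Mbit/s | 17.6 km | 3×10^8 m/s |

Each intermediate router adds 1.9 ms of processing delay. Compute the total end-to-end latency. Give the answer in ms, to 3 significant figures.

L = 40 × 8 = 320 bits.
Transmission delays (L/R per hop): 0.00551724, 7.44186e-06, 0.00168421, 0.0012749 ms; sum = 0.00848379 ms.
Propagation delays (d/s per hop): 0.00351598, 44.1624, 0.00342995, 0.0586667 ms; sum = 44.228 ms.
Processing at 3 router(s): 3 × 1.9 ms = 5.7 ms.
End-to-end = 49.9 ms.

49.9 ms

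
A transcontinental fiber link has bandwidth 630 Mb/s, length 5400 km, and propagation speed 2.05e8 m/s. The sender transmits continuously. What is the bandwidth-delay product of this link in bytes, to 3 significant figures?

Propagation delay = 5400000 / 2.05e+08 = 0.0263415 s.
BDP = R × t_prop = 630000000 × 0.0263415 = 16595100 bits.
In bytes: 16595100/8 = 2070000 bytes.

2070000 bytes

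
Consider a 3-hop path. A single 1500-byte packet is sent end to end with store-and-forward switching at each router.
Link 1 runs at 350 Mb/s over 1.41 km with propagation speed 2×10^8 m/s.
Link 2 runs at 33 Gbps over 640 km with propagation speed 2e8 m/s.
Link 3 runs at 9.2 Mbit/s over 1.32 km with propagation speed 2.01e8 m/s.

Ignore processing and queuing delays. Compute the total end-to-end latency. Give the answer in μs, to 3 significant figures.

4550 μs

L = 1500 × 8 = 12000 bits.
Transmission delays (L/R per hop): 34.2857, 0.363636, 1304.35 μs; sum = 1339 μs.
Propagation delays (d/s per hop): 7.05, 3200, 6.56716 μs; sum = 3213.62 μs.
End-to-end = 4550 μs.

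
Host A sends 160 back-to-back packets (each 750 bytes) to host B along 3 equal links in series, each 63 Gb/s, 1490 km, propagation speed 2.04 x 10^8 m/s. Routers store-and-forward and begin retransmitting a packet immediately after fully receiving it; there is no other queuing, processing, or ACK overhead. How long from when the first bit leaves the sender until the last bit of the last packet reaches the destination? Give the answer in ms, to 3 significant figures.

Per-hop transmission t_tx = L/R = 6000/63000000000 = 9.52381e-05 ms.
Per-hop propagation t_prop = 1490000/204000000 = 7.30392 ms.
Pipeline fill: first packet needs 3·t_tx to clear all hops; remaining 159 packets each add one t_tx.
Total = (3+160-1)·t_tx + 3·t_prop = 162·9.52381e-05 + 3·7.30392 = 21.9 ms.

21.9 ms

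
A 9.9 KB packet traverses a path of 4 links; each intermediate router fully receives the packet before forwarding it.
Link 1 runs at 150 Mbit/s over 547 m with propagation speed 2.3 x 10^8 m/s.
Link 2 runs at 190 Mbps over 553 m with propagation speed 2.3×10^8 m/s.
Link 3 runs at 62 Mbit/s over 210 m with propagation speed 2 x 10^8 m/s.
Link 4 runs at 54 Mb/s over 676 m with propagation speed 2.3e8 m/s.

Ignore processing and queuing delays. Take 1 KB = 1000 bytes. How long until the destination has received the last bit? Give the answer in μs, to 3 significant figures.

3700 μs

L = 79200 bits.
Transmission delays (L/R per hop): 528, 416.842, 1277.42, 1466.67 μs; sum = 3688.93 μs.
Propagation delays (d/s per hop): 2.37826, 2.40435, 1.05, 2.93913 μs; sum = 8.77174 μs.
End-to-end = 3700 μs.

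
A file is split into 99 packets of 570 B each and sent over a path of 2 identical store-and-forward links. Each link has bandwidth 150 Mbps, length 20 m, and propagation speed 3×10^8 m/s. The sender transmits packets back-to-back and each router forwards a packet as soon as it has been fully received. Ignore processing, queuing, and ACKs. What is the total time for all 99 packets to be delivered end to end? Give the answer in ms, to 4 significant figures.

3.040 ms

Per-hop transmission t_tx = L/R = 4560/150000000 = 0.0304 ms.
Per-hop propagation t_prop = 20/300000000 = 6.66667e-05 ms.
Pipeline fill: first packet needs 2·t_tx to clear all hops; remaining 98 packets each add one t_tx.
Total = (2+99-1)·t_tx + 2·t_prop = 100·0.0304 + 2·6.66667e-05 = 3.040 ms.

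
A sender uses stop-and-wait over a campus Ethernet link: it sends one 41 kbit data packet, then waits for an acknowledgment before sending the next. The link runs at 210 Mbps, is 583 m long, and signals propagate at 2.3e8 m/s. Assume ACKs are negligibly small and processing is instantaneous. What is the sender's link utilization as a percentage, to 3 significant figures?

t_tx = L/R = 41000/210000000 = 0.000195238 s.
t_prop = 583/2.3e+08 = 2.53478e-06 s; RTT = 5.06957e-06 s.
Cycle = t_tx + RTT = 0.000200308 s.
Utilization = t_tx / cycle = 0.000195238/0.000200308 = 97.5 %.

97.5 %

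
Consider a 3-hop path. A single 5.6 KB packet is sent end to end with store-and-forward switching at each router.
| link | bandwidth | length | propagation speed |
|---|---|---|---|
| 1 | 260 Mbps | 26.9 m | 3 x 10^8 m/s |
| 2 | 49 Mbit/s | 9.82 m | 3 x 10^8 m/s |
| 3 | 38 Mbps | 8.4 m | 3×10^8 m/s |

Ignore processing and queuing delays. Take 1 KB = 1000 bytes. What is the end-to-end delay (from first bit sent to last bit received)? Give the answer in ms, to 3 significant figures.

2.27 ms

L = 44800 bits.
Transmission delays (L/R per hop): 0.172308, 0.914286, 1.17895 ms; sum = 2.26554 ms.
Propagation delays (d/s per hop): 8.96667e-05, 3.27333e-05, 2.8e-05 ms; sum = 0.0001504 ms.
End-to-end = 2.27 ms.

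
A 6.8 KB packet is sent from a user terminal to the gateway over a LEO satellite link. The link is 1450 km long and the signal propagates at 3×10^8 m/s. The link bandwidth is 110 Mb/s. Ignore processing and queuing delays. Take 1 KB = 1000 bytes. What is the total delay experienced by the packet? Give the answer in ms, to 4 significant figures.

5.328 ms

L = 54400 bits.
Transmission delay = L/R = 54400 / 110000000 = 0.494545 ms.
Propagation delay = d/s = 1450000 m / 300000000 m/s = 4.83333 ms.
Total = 5.328 ms.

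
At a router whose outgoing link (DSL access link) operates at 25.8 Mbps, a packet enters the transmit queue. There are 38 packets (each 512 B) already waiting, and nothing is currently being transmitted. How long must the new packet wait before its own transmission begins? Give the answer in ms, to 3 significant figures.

6.03 ms

Each queued packet: L/R = 4096/25800000 = 0.15876 ms.
38 queued → 6.03287 ms.
Queuing delay = 6.03 ms.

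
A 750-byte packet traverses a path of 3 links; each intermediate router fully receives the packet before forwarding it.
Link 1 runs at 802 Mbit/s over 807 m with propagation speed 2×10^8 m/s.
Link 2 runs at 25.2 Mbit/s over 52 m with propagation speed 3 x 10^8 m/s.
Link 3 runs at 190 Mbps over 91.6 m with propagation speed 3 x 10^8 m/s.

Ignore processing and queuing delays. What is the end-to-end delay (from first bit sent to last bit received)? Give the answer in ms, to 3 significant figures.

L = 750 × 8 = 6000 bits.
Transmission delays (L/R per hop): 0.0074813, 0.238095, 0.0315789 ms; sum = 0.277155 ms.
Propagation delays (d/s per hop): 0.004035, 0.000173333, 0.000305333 ms; sum = 0.00451367 ms.
End-to-end = 0.282 ms.

0.282 ms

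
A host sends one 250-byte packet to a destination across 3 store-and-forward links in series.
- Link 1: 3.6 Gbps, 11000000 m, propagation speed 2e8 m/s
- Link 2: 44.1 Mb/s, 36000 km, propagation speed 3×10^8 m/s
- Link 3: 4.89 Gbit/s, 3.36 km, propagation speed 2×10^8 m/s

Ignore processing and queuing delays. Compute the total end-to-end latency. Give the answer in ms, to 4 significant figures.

L = 250 × 8 = 2000 bits.
Transmission delays (L/R per hop): 0.000555556, 0.0453515, 0.000408998 ms; sum = 0.046316 ms.
Propagation delays (d/s per hop): 55, 120, 0.0168 ms; sum = 175.017 ms.
End-to-end = 175.1 ms.

175.1 ms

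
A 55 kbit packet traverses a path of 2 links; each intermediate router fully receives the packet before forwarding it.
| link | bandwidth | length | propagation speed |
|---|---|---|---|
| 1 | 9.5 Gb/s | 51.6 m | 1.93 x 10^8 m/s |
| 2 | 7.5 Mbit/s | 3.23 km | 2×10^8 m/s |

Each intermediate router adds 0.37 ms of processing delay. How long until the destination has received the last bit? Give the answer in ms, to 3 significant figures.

7.73 ms

L = 55000 bits.
Transmission delays (L/R per hop): 0.00578947, 7.33333 ms; sum = 7.33912 ms.
Propagation delays (d/s per hop): 0.000267358, 0.01615 ms; sum = 0.0164174 ms.
Processing at 1 router(s): 1 × 0.37 ms = 0.37 ms.
End-to-end = 7.73 ms.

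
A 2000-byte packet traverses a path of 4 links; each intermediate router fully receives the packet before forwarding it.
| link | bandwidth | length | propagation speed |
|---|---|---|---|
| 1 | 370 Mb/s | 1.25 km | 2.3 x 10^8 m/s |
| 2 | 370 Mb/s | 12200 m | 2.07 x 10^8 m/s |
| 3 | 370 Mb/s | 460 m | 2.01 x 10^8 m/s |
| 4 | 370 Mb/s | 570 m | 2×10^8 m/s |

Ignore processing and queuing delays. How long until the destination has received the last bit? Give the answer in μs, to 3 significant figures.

L = 2000 × 8 = 16000 bits.
Transmission delay per hop = L/R = 16000/370000000 = 43.2432 μs; 4 hops → 172.973 μs.
Propagation delays (d/s per hop): 5.43478, 58.9372, 2.28856, 2.85 μs; sum = 69.5105 μs.
End-to-end = 242 μs.

242 μs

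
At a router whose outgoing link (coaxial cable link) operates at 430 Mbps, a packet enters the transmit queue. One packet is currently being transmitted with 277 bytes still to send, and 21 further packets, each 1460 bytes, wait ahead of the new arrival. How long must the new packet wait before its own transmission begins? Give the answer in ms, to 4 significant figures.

0.5756 ms

Each queued packet: L/R = 11680/430000000 = 0.0271628 ms.
21 queued → 0.570419 ms.
Plus remaining 2216 bits of current packet: 0.00515349 ms.
Queuing delay = 0.5756 ms.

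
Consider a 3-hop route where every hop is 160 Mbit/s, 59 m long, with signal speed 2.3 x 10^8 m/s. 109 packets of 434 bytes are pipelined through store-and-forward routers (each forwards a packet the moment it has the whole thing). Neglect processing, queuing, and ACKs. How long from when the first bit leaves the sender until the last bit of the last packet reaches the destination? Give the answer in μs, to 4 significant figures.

2409 μs

Per-hop transmission t_tx = L/R = 3472/160000000 = 21.7 μs.
Per-hop propagation t_prop = 59/2.3e+08 = 0.256522 μs.
Pipeline fill: first packet needs 3·t_tx to clear all hops; remaining 108 packets each add one t_tx.
Total = (3+109-1)·t_tx + 3·t_prop = 111·21.7 + 3·0.256522 = 2409 μs.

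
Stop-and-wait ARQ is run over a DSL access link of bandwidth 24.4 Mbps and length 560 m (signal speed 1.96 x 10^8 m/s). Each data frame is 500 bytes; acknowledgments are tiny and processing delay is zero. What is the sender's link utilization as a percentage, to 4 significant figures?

96.63 %

t_tx = L/R = 4000/24400000 = 0.000163934 s.
t_prop = 560/196000000 = 2.85714e-06 s; RTT = 5.71429e-06 s.
Cycle = t_tx + RTT = 0.000169649 s.
Utilization = t_tx / cycle = 0.000163934/0.000169649 = 96.63 %.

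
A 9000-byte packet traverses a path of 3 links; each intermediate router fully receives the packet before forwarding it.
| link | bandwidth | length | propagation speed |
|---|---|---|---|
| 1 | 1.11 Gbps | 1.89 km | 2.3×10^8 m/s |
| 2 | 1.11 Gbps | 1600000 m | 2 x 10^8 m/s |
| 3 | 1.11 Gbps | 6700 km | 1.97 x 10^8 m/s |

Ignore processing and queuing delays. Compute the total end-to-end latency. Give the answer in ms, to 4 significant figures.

L = 9000 × 8 = 72000 bits.
Transmission delay per hop = L/R = 72000/1110000000 = 0.0648649 ms; 3 hops → 0.194595 ms.
Propagation delays (d/s per hop): 0.00821739, 8, 34.0102 ms; sum = 42.0184 ms.
End-to-end = 42.21 ms.

42.21 ms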